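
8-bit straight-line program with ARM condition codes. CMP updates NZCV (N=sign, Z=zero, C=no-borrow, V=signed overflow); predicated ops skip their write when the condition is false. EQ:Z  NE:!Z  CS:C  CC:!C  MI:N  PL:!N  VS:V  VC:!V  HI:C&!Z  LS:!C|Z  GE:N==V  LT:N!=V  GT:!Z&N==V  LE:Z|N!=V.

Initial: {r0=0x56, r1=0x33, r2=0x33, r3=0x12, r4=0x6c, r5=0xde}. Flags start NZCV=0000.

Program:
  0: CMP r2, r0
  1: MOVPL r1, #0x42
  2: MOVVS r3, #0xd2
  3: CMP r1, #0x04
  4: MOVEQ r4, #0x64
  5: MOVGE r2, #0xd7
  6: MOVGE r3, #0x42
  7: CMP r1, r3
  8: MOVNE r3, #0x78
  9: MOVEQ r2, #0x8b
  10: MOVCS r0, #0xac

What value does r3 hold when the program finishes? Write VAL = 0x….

VAL = 0x78

0: ✓ CMP  NZCV=1000
1: · MOVPL
2: · MOVVS
3: ✓ CMP  NZCV=0010
4: · MOVEQ
5: ✓ MOVGE  r2←0xd7
6: ✓ MOVGE  r3←0x42
7: ✓ CMP  NZCV=1000
8: ✓ MOVNE  r3←0x78
9: · MOVEQ
10: · MOVCS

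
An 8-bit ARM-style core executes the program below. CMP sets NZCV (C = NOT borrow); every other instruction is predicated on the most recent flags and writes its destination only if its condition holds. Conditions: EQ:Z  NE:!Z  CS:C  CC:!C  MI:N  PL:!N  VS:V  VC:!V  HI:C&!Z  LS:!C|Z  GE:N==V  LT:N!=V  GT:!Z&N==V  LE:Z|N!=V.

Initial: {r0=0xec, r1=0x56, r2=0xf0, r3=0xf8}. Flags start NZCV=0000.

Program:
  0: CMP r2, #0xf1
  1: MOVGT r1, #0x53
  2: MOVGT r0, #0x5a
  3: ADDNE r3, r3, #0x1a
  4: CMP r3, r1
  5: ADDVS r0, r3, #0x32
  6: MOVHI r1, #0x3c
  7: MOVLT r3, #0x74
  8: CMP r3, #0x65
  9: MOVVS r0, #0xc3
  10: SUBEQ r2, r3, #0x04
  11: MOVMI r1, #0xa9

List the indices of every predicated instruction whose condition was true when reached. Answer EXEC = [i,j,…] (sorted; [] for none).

[0] flags=1000 → (cmp)
[1] flags=1000 GT?F → skip
[2] flags=1000 GT?F → skip
[3] flags=1000 NE?T → r3=0x12
[4] flags=1000 → (cmp)
[5] flags=1000 VS?F → skip
[6] flags=1000 HI?F → skip
[7] flags=1000 LT?T → r3=0x74
[8] flags=0010 → (cmp)
[9] flags=0010 VS?F → skip
[10] flags=0010 EQ?F → skip
[11] flags=0010 MI?F → skip

EXEC = [3,7]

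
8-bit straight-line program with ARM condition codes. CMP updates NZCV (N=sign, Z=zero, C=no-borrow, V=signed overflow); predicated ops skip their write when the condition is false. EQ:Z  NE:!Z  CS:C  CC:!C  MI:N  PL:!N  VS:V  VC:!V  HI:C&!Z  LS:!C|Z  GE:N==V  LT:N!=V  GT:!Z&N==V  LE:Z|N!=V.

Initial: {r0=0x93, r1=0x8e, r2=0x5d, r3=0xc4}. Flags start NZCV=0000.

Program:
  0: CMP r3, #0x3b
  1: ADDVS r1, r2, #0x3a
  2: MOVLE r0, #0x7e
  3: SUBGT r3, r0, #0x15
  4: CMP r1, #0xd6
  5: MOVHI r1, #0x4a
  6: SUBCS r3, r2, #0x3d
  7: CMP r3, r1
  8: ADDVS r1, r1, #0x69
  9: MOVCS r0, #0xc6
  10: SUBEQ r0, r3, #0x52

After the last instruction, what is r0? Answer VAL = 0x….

0: ✓ CMP  NZCV=1010
1: · ADDVS
2: ✓ MOVLE  r0←0x7e
3: · SUBGT
4: ✓ CMP  NZCV=1000
5: · MOVHI
6: · SUBCS
7: ✓ CMP  NZCV=0010
8: · ADDVS
9: ✓ MOVCS  r0←0xc6
10: · SUBEQ

VAL = 0xc6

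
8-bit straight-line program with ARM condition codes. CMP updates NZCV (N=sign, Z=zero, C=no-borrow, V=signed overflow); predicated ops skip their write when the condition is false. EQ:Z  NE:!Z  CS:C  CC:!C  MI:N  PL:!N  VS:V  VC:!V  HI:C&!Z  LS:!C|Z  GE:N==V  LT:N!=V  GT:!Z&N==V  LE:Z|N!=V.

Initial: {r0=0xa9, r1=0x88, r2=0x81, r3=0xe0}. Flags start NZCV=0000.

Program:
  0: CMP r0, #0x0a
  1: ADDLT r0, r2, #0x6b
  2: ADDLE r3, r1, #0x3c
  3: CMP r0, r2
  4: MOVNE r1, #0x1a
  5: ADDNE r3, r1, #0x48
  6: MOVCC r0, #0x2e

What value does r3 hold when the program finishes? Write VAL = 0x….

VAL = 0x62

[0] flags=1010 → (cmp)
[1] flags=1010 LT?T → r0=0xec
[2] flags=1010 LE?T → r3=0xc4
[3] flags=0010 → (cmp)
[4] flags=0010 NE?T → r1=0x1a
[5] flags=0010 NE?T → r3=0x62
[6] flags=0010 CC?F → skip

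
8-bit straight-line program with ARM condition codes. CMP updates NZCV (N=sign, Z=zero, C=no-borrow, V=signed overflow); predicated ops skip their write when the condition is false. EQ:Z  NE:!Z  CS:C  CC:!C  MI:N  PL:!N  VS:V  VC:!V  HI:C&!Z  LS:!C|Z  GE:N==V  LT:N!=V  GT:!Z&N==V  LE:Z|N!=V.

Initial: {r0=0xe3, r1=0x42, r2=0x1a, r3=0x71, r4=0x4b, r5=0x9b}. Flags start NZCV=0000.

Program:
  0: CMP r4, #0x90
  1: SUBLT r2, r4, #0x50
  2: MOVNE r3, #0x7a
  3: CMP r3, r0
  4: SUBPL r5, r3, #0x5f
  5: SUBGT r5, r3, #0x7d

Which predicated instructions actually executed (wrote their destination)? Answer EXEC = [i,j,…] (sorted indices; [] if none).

EXEC = [2,5]

0: ✓ CMP  NZCV=1001
1: · SUBLT
2: ✓ MOVNE  r3←0x7a
3: ✓ CMP  NZCV=1001
4: · SUBPL
5: ✓ SUBGT  r5←0xfd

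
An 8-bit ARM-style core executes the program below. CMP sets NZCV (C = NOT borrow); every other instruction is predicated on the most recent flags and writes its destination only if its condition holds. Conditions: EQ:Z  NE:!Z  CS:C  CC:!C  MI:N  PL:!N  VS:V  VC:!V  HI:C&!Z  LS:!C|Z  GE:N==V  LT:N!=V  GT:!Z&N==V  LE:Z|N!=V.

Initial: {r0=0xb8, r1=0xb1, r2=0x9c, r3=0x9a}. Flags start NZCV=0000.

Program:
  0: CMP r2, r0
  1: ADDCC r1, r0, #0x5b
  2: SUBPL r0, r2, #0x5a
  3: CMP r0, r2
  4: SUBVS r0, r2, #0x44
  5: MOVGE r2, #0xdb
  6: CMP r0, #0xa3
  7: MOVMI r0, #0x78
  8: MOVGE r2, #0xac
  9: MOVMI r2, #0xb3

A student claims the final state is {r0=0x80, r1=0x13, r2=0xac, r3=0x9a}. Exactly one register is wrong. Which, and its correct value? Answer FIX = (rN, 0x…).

[0] flags=1000 → (cmp)
[1] flags=1000 CC?T → r1=0x13
[2] flags=1000 PL?F → skip
[3] flags=0010 → (cmp)
[4] flags=0010 VS?F → skip
[5] flags=0010 GE?T → r2=0xdb
[6] flags=0010 → (cmp)
[7] flags=0010 MI?F → skip
[8] flags=0010 GE?T → r2=0xac
[9] flags=0010 MI?F → skip

FIX = (r0, 0xb8)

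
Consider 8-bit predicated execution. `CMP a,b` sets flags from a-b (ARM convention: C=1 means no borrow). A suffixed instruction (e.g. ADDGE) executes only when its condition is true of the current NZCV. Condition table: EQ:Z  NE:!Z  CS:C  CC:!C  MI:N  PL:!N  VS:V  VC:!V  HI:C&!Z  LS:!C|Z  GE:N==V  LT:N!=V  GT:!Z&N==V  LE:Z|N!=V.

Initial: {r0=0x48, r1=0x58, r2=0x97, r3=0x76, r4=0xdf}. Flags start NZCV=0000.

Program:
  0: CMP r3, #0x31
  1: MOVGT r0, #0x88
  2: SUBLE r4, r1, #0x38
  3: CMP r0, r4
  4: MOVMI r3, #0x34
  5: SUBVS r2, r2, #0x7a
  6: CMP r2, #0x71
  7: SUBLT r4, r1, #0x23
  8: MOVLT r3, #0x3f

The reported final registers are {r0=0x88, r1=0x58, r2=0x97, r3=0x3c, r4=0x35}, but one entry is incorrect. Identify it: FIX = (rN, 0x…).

FIX = (r3, 0x3f)

0: ✓ CMP  NZCV=0010
1: ✓ MOVGT  r0←0x88
2: · SUBLE
3: ✓ CMP  NZCV=1000
4: ✓ MOVMI  r3←0x34
5: · SUBVS
6: ✓ CMP  NZCV=0011
7: ✓ SUBLT  r4←0x35
8: ✓ MOVLT  r3←0x3f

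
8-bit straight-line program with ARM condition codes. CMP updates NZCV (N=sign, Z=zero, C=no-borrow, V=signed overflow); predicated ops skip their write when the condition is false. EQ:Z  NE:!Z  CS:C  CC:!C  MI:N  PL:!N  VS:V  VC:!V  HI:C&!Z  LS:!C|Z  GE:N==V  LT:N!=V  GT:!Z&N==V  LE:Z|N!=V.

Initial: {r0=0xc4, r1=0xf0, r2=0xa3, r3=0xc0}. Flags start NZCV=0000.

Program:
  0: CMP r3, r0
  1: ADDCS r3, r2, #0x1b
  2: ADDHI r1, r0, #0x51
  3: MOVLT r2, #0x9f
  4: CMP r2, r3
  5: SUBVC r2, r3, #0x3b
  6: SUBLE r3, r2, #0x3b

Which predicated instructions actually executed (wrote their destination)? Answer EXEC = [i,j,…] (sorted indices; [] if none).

0: ✓ CMP  NZCV=1000
1: · ADDCS
2: · ADDHI
3: ✓ MOVLT  r2←0x9f
4: ✓ CMP  NZCV=1000
5: ✓ SUBVC  r2←0x85
6: ✓ SUBLE  r3←0x4a

EXEC = [3,5,6]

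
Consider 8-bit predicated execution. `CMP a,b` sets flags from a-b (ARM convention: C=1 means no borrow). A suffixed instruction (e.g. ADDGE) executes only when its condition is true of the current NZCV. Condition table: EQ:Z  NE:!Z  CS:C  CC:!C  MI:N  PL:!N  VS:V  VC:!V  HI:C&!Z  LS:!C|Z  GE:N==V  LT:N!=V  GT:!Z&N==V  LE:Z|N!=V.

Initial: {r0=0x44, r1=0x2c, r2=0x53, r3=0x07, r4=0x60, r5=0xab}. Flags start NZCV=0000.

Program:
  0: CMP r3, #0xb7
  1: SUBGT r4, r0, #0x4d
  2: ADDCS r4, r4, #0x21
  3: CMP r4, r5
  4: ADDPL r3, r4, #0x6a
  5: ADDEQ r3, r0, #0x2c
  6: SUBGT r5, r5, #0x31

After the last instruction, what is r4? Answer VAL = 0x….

VAL = 0xf7

0: ✓ CMP  NZCV=0000
1: ✓ SUBGT  r4←0xf7
2: · ADDCS
3: ✓ CMP  NZCV=0010
4: ✓ ADDPL  r3←0x61
5: · ADDEQ
6: ✓ SUBGT  r5←0x7a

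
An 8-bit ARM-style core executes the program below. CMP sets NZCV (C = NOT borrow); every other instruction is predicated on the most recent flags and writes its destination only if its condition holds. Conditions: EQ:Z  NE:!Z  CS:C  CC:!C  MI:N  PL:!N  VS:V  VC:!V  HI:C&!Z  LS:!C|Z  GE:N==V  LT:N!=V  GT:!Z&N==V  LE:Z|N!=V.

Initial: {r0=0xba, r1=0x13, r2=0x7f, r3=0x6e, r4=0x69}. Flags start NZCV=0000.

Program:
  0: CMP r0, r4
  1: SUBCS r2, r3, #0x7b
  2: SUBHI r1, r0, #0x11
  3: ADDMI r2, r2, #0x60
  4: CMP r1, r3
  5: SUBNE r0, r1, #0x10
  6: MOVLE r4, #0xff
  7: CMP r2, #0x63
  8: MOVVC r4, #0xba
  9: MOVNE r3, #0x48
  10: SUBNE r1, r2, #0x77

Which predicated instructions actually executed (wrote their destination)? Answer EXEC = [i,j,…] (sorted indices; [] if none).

[0] flags=0011 → (cmp)
[1] flags=0011 CS?T → r2=0xf3
[2] flags=0011 HI?T → r1=0xa9
[3] flags=0011 MI?F → skip
[4] flags=0011 → (cmp)
[5] flags=0011 NE?T → r0=0x99
[6] flags=0011 LE?T → r4=0xff
[7] flags=1010 → (cmp)
[8] flags=1010 VC?T → r4=0xba
[9] flags=1010 NE?T → r3=0x48
[10] flags=1010 NE?T → r1=0x7c

EXEC = [1,2,5,6,8,9,10]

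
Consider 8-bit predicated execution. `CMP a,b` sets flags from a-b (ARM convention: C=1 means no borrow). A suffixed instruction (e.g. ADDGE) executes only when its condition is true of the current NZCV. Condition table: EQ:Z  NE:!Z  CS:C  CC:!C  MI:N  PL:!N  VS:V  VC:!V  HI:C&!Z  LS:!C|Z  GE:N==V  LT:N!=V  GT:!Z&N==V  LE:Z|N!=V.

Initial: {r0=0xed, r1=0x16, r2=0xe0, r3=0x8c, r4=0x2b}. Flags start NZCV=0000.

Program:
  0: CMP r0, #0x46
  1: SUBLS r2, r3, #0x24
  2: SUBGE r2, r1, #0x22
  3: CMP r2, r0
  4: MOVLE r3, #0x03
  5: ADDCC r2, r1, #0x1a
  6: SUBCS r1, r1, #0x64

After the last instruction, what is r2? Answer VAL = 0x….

VAL = 0x30

[0] flags=1010 → (cmp)
[1] flags=1010 LS?F → skip
[2] flags=1010 GE?F → skip
[3] flags=1000 → (cmp)
[4] flags=1000 LE?T → r3=0x03
[5] flags=1000 CC?T → r2=0x30
[6] flags=1000 CS?F → skip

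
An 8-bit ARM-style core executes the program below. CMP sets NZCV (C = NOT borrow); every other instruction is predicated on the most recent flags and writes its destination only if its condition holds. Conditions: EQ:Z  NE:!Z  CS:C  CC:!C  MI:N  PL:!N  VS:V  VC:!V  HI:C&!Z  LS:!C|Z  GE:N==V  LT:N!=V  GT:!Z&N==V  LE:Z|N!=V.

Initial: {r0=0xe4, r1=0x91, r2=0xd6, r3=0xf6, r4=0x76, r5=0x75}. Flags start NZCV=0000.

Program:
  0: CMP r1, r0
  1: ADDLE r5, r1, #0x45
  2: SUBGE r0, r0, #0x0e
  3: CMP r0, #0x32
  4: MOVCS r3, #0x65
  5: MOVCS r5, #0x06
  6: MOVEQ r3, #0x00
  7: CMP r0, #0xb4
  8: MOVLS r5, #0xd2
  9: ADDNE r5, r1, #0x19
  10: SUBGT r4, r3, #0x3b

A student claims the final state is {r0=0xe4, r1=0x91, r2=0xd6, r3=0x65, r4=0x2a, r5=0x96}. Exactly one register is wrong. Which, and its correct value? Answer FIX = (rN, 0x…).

[0] flags=1000 → (cmp)
[1] flags=1000 LE?T → r5=0xd6
[2] flags=1000 GE?F → skip
[3] flags=1010 → (cmp)
[4] flags=1010 CS?T → r3=0x65
[5] flags=1010 CS?T → r5=0x06
[6] flags=1010 EQ?F → skip
[7] flags=0010 → (cmp)
[8] flags=0010 LS?F → skip
[9] flags=0010 NE?T → r5=0xaa
[10] flags=0010 GT?T → r4=0x2a

FIX = (r5, 0xaa)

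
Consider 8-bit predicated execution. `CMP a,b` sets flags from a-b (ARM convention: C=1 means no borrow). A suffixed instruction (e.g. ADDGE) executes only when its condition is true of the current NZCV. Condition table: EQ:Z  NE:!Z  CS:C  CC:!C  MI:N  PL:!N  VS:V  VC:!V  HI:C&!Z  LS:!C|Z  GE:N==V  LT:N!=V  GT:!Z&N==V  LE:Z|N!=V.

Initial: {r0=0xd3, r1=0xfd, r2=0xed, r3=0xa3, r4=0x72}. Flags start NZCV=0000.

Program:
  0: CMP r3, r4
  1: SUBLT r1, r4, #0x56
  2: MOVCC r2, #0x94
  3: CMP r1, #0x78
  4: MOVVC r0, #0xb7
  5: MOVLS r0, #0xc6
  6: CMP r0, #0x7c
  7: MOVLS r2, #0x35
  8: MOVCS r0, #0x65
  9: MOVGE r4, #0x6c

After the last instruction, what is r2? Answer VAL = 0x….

VAL = 0xed

0: ✓ CMP  NZCV=0011
1: ✓ SUBLT  r1←0x1c
2: · MOVCC
3: ✓ CMP  NZCV=1000
4: ✓ MOVVC  r0←0xb7
5: ✓ MOVLS  r0←0xc6
6: ✓ CMP  NZCV=0011
7: · MOVLS
8: ✓ MOVCS  r0←0x65
9: · MOVGE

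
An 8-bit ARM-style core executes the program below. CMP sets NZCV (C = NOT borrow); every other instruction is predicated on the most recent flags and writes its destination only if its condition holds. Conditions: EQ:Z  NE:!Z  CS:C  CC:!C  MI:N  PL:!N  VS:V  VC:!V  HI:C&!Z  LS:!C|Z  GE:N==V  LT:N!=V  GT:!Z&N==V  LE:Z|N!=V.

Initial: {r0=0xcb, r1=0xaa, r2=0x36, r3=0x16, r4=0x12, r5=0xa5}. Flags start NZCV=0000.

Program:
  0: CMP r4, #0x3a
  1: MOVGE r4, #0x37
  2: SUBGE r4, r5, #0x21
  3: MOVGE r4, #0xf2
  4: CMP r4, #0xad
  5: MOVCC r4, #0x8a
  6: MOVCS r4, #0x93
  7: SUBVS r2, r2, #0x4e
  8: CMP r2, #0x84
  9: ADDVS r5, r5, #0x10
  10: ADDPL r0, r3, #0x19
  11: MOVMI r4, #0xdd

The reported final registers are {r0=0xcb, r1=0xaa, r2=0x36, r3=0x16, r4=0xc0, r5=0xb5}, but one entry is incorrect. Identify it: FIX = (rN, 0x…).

0: ✓ CMP  NZCV=1000
1: · MOVGE
2: · SUBGE
3: · MOVGE
4: ✓ CMP  NZCV=0000
5: ✓ MOVCC  r4←0x8a
6: · MOVCS
7: · SUBVS
8: ✓ CMP  NZCV=1001
9: ✓ ADDVS  r5←0xb5
10: · ADDPL
11: ✓ MOVMI  r4←0xdd

FIX = (r4, 0xdd)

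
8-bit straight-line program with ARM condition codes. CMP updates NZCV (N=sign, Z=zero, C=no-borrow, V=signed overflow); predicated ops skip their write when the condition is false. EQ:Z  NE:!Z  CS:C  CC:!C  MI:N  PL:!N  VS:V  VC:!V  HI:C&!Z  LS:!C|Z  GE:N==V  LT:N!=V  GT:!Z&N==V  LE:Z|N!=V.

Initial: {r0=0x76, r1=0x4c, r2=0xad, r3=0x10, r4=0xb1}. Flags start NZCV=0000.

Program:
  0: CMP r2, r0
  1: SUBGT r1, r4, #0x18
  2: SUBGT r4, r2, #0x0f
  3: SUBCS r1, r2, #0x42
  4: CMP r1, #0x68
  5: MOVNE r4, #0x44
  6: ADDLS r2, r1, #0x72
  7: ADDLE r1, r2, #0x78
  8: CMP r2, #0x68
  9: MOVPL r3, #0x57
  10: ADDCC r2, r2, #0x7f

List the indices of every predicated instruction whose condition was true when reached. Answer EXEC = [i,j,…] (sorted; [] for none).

0: ✓ CMP  NZCV=0011
1: · SUBGT
2: · SUBGT
3: ✓ SUBCS  r1←0x6b
4: ✓ CMP  NZCV=0010
5: ✓ MOVNE  r4←0x44
6: · ADDLS
7: · ADDLE
8: ✓ CMP  NZCV=0011
9: ✓ MOVPL  r3←0x57
10: · ADDCC

EXEC = [3,5,9]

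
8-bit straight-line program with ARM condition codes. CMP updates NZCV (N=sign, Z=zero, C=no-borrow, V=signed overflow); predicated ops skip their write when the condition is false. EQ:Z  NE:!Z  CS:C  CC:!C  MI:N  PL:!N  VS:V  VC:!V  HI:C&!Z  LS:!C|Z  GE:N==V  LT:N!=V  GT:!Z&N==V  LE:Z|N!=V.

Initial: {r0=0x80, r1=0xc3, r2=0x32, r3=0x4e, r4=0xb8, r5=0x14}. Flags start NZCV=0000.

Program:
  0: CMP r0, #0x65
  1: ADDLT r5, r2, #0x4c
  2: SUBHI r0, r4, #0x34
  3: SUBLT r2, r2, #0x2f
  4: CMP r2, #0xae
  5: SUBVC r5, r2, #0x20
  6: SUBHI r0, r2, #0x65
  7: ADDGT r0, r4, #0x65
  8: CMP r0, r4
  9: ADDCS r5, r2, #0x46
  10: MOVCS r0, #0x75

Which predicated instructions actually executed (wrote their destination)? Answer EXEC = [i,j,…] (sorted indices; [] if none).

EXEC = [1,2,3,5,7]

[0] flags=0011 → (cmp)
[1] flags=0011 LT?T → r5=0x7e
[2] flags=0011 HI?T → r0=0x84
[3] flags=0011 LT?T → r2=0x03
[4] flags=0000 → (cmp)
[5] flags=0000 VC?T → r5=0xe3
[6] flags=0000 HI?F → skip
[7] flags=0000 GT?T → r0=0x1d
[8] flags=0000 → (cmp)
[9] flags=0000 CS?F → skip
[10] flags=0000 CS?F → skip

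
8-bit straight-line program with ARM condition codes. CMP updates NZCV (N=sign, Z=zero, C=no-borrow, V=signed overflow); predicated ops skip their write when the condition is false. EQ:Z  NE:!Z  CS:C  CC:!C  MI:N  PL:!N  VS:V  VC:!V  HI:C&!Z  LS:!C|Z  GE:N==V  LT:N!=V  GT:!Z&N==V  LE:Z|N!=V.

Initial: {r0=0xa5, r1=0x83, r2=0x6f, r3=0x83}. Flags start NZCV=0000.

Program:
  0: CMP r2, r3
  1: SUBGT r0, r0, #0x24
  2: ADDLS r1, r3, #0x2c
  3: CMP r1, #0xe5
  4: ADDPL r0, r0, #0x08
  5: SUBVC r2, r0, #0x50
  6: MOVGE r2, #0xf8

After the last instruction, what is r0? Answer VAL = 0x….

0: ✓ CMP  NZCV=1001
1: ✓ SUBGT  r0←0x81
2: ✓ ADDLS  r1←0xaf
3: ✓ CMP  NZCV=1000
4: · ADDPL
5: ✓ SUBVC  r2←0x31
6: · MOVGE

VAL = 0x81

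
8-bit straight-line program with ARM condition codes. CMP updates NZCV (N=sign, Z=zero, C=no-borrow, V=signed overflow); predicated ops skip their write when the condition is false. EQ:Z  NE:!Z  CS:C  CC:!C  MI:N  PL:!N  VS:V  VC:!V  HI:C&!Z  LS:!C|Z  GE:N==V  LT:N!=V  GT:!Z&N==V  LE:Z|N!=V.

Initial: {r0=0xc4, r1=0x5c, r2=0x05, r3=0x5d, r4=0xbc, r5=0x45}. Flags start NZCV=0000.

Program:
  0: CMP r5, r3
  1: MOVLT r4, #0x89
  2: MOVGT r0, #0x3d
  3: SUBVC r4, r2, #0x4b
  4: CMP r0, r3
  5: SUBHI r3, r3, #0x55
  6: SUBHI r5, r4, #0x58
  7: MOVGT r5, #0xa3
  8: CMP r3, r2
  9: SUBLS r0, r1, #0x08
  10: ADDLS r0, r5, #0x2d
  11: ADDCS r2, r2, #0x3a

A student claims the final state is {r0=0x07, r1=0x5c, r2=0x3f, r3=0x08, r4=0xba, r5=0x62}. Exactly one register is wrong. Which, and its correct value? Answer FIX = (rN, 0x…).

[0] flags=1000 → (cmp)
[1] flags=1000 LT?T → r4=0x89
[2] flags=1000 GT?F → skip
[3] flags=1000 VC?T → r4=0xba
[4] flags=0011 → (cmp)
[5] flags=0011 HI?T → r3=0x08
[6] flags=0011 HI?T → r5=0x62
[7] flags=0011 GT?F → skip
[8] flags=0010 → (cmp)
[9] flags=0010 LS?F → skip
[10] flags=0010 LS?F → skip
[11] flags=0010 CS?T → r2=0x3f

FIX = (r0, 0xc4)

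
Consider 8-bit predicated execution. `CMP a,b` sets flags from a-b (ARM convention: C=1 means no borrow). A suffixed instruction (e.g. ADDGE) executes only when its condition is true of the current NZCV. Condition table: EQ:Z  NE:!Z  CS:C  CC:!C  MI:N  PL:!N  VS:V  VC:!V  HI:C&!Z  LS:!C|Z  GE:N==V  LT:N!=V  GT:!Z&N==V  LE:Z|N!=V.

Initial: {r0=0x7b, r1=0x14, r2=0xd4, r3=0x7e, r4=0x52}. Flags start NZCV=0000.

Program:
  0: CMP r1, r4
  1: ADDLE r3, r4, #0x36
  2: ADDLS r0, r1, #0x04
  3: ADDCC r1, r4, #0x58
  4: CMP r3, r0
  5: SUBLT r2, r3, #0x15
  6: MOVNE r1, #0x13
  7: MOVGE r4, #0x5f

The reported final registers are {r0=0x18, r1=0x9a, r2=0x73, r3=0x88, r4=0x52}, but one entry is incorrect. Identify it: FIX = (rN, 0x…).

0: ✓ CMP  NZCV=1000
1: ✓ ADDLE  r3←0x88
2: ✓ ADDLS  r0←0x18
3: ✓ ADDCC  r1←0xaa
4: ✓ CMP  NZCV=0011
5: ✓ SUBLT  r2←0x73
6: ✓ MOVNE  r1←0x13
7: · MOVGE

FIX = (r1, 0x13)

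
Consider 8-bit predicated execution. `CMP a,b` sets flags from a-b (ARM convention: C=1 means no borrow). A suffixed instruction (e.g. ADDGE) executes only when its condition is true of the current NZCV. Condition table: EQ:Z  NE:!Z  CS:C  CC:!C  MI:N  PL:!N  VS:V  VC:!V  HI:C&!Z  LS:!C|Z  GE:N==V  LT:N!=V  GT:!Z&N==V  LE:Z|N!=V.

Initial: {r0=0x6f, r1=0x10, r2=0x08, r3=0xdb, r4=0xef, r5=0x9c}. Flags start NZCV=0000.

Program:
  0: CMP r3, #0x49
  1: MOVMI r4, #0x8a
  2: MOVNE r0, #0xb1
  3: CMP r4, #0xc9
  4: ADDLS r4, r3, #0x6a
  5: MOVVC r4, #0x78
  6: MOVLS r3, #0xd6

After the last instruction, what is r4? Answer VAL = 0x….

0: ✓ CMP  NZCV=1010
1: ✓ MOVMI  r4←0x8a
2: ✓ MOVNE  r0←0xb1
3: ✓ CMP  NZCV=1000
4: ✓ ADDLS  r4←0x45
5: ✓ MOVVC  r4←0x78
6: ✓ MOVLS  r3←0xd6

VAL = 0x78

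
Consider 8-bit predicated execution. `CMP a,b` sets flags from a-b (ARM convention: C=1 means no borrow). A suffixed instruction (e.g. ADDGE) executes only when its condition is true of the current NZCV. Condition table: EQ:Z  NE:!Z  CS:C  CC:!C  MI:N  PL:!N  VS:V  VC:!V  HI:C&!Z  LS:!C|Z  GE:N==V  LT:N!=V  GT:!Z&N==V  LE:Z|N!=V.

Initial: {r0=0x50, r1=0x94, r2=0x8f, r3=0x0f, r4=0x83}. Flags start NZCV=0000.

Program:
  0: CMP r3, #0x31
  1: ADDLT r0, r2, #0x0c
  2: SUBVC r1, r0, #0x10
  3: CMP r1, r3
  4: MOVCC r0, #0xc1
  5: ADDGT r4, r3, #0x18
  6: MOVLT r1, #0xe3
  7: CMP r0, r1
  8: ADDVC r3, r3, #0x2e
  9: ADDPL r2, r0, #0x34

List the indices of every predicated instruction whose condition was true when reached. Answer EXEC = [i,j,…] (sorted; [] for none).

EXEC = [1,2,6,8]

[0] flags=1000 → (cmp)
[1] flags=1000 LT?T → r0=0x9b
[2] flags=1000 VC?T → r1=0x8b
[3] flags=0011 → (cmp)
[4] flags=0011 CC?F → skip
[5] flags=0011 GT?F → skip
[6] flags=0011 LT?T → r1=0xe3
[7] flags=1000 → (cmp)
[8] flags=1000 VC?T → r3=0x3d
[9] flags=1000 PL?F → skip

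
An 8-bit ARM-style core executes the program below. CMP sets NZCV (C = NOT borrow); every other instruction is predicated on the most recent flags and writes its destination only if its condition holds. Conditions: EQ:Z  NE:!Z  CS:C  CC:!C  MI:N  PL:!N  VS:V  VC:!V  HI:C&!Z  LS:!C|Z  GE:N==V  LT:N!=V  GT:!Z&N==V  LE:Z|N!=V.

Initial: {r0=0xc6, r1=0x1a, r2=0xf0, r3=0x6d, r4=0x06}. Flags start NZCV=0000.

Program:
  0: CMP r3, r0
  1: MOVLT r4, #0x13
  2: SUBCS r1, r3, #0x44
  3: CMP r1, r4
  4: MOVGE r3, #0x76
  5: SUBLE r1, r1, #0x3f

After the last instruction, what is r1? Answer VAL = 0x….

VAL = 0x1a

[0] flags=1001 → (cmp)
[1] flags=1001 LT?F → skip
[2] flags=1001 CS?F → skip
[3] flags=0010 → (cmp)
[4] flags=0010 GE?T → r3=0x76
[5] flags=0010 LE?F → skip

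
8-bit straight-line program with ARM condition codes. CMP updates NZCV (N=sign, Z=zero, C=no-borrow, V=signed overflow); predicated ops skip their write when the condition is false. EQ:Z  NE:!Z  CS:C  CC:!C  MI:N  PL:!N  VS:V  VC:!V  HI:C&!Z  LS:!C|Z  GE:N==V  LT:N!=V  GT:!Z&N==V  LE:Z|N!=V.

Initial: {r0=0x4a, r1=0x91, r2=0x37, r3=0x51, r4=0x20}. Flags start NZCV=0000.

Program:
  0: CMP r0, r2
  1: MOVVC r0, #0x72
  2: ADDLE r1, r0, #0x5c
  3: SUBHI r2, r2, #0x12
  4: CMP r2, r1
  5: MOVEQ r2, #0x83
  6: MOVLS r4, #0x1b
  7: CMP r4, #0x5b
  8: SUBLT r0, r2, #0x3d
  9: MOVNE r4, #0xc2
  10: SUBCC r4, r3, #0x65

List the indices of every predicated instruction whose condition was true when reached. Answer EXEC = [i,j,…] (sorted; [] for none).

0: ✓ CMP  NZCV=0010
1: ✓ MOVVC  r0←0x72
2: · ADDLE
3: ✓ SUBHI  r2←0x25
4: ✓ CMP  NZCV=1001
5: · MOVEQ
6: ✓ MOVLS  r4←0x1b
7: ✓ CMP  NZCV=1000
8: ✓ SUBLT  r0←0xe8
9: ✓ MOVNE  r4←0xc2
10: ✓ SUBCC  r4←0xec

EXEC = [1,3,6,8,9,10]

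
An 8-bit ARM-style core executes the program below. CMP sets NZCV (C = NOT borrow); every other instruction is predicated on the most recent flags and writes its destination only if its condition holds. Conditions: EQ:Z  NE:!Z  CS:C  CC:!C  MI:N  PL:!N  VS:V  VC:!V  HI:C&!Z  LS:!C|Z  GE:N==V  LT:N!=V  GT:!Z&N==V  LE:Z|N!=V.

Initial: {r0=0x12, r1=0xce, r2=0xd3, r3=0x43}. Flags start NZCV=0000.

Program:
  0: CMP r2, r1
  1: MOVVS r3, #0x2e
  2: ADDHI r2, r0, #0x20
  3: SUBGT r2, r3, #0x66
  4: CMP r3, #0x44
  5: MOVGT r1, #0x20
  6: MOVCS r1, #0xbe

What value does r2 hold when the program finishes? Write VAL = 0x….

VAL = 0xdd

0: ✓ CMP  NZCV=0010
1: · MOVVS
2: ✓ ADDHI  r2←0x32
3: ✓ SUBGT  r2←0xdd
4: ✓ CMP  NZCV=1000
5: · MOVGT
6: · MOVCS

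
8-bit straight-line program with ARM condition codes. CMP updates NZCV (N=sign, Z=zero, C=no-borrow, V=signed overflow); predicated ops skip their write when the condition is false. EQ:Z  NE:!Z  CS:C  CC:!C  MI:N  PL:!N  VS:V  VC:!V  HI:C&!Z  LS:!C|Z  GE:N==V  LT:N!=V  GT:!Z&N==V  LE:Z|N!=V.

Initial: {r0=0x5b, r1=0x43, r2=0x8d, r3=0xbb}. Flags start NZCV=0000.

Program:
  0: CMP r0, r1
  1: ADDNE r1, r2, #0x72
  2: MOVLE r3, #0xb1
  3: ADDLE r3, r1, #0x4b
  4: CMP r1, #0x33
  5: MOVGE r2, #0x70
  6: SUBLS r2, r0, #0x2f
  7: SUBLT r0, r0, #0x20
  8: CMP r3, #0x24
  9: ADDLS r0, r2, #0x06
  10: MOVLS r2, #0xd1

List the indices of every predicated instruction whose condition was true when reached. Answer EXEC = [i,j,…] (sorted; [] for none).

EXEC = [1,7]

0: ✓ CMP  NZCV=0010
1: ✓ ADDNE  r1←0xff
2: · MOVLE
3: · ADDLE
4: ✓ CMP  NZCV=1010
5: · MOVGE
6: · SUBLS
7: ✓ SUBLT  r0←0x3b
8: ✓ CMP  NZCV=1010
9: · ADDLS
10: · MOVLS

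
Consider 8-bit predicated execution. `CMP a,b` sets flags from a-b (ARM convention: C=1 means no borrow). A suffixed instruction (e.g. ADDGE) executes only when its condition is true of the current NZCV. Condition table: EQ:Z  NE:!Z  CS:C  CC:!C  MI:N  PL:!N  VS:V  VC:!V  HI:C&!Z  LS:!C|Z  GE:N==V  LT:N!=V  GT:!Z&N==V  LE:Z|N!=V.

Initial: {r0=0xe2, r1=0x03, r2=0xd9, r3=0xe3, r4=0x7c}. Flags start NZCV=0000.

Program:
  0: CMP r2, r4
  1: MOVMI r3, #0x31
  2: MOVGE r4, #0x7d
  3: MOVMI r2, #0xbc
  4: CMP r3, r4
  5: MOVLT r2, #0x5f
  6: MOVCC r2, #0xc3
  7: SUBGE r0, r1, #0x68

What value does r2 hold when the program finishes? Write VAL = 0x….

VAL = 0x5f

[0] flags=0011 → (cmp)
[1] flags=0011 MI?F → skip
[2] flags=0011 GE?F → skip
[3] flags=0011 MI?F → skip
[4] flags=0011 → (cmp)
[5] flags=0011 LT?T → r2=0x5f
[6] flags=0011 CC?F → skip
[7] flags=0011 GE?F → skip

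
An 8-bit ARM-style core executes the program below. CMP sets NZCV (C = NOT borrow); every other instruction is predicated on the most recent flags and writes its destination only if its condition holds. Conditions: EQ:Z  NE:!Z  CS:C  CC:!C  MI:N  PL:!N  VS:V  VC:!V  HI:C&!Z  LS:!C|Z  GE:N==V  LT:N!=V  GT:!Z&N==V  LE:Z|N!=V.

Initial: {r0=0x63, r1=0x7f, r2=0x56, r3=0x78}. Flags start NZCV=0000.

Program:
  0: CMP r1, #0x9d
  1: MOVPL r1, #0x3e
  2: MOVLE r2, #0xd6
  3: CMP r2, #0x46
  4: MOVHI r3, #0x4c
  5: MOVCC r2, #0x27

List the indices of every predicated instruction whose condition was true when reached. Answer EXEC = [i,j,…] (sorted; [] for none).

EXEC = [4]

[0] flags=1001 → (cmp)
[1] flags=1001 PL?F → skip
[2] flags=1001 LE?F → skip
[3] flags=0010 → (cmp)
[4] flags=0010 HI?T → r3=0x4c
[5] flags=0010 CC?F → skip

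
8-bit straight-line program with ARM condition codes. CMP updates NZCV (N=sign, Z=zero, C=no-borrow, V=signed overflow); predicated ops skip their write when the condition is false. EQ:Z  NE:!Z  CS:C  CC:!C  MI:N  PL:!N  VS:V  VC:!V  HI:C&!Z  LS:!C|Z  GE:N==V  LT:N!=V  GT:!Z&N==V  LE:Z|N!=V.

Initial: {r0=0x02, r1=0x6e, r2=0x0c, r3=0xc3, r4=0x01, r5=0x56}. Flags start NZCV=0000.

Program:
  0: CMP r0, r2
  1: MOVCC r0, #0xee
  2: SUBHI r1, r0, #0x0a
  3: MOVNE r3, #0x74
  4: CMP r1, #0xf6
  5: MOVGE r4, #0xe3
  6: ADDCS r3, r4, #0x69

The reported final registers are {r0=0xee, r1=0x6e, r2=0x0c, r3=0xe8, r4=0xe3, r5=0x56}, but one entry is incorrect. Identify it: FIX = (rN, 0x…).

FIX = (r3, 0x74)

[0] flags=1000 → (cmp)
[1] flags=1000 CC?T → r0=0xee
[2] flags=1000 HI?F → skip
[3] flags=1000 NE?T → r3=0x74
[4] flags=0000 → (cmp)
[5] flags=0000 GE?T → r4=0xe3
[6] flags=0000 CS?F → skip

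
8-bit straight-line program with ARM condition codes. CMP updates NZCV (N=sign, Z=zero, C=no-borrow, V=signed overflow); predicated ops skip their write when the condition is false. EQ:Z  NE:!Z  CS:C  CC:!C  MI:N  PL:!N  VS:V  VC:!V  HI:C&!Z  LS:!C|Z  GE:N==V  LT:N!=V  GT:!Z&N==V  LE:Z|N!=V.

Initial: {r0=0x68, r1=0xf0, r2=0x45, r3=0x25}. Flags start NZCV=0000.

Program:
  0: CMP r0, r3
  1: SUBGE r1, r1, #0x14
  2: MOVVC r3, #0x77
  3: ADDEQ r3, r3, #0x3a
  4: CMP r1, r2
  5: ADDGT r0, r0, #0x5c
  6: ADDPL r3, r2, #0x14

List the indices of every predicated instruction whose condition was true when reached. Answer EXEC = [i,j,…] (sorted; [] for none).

0: ✓ CMP  NZCV=0010
1: ✓ SUBGE  r1←0xdc
2: ✓ MOVVC  r3←0x77
3: · ADDEQ
4: ✓ CMP  NZCV=1010
5: · ADDGT
6: · ADDPL

EXEC = [1,2]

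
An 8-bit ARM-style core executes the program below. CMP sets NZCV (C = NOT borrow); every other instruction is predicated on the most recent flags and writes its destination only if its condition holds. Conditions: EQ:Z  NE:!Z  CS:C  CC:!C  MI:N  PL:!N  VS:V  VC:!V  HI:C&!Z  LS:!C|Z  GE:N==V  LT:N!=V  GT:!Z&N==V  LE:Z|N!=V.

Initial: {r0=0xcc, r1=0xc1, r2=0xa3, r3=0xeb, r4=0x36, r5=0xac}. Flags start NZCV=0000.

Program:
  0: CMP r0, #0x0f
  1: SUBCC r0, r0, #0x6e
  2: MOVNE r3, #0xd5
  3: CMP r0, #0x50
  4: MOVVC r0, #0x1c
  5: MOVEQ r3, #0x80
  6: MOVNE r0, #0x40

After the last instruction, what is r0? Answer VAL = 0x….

VAL = 0x40

[0] flags=1010 → (cmp)
[1] flags=1010 CC?F → skip
[2] flags=1010 NE?T → r3=0xd5
[3] flags=0011 → (cmp)
[4] flags=0011 VC?F → skip
[5] flags=0011 EQ?F → skip
[6] flags=0011 NE?T → r0=0x40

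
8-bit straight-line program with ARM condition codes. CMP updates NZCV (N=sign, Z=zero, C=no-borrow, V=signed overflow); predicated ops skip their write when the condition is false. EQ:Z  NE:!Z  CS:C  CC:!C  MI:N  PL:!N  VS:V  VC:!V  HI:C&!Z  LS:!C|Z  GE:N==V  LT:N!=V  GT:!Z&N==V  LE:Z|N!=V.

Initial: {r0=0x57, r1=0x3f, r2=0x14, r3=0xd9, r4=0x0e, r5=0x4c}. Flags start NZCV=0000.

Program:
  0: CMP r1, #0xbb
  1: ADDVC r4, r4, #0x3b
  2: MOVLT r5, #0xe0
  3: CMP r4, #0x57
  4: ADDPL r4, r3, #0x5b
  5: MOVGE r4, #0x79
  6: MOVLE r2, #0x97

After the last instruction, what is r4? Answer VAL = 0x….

VAL = 0x0e

0: ✓ CMP  NZCV=1001
1: · ADDVC
2: · MOVLT
3: ✓ CMP  NZCV=1000
4: · ADDPL
5: · MOVGE
6: ✓ MOVLE  r2←0x97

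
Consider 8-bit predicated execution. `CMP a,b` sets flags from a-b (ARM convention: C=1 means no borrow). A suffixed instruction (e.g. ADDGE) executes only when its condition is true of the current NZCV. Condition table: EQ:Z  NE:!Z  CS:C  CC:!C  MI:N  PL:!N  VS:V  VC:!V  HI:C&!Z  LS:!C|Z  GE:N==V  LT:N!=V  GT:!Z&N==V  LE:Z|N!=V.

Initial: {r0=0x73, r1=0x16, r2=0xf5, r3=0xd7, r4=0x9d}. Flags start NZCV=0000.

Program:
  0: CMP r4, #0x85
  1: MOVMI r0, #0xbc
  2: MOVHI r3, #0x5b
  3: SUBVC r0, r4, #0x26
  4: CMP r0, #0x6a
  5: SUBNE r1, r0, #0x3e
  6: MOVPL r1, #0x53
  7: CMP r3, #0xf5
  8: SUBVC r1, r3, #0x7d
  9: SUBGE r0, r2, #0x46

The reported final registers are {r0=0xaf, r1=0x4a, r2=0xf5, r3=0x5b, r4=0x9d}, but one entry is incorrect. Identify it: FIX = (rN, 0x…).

FIX = (r1, 0xde)

[0] flags=0010 → (cmp)
[1] flags=0010 MI?F → skip
[2] flags=0010 HI?T → r3=0x5b
[3] flags=0010 VC?T → r0=0x77
[4] flags=0010 → (cmp)
[5] flags=0010 NE?T → r1=0x39
[6] flags=0010 PL?T → r1=0x53
[7] flags=0000 → (cmp)
[8] flags=0000 VC?T → r1=0xde
[9] flags=0000 GE?T → r0=0xaf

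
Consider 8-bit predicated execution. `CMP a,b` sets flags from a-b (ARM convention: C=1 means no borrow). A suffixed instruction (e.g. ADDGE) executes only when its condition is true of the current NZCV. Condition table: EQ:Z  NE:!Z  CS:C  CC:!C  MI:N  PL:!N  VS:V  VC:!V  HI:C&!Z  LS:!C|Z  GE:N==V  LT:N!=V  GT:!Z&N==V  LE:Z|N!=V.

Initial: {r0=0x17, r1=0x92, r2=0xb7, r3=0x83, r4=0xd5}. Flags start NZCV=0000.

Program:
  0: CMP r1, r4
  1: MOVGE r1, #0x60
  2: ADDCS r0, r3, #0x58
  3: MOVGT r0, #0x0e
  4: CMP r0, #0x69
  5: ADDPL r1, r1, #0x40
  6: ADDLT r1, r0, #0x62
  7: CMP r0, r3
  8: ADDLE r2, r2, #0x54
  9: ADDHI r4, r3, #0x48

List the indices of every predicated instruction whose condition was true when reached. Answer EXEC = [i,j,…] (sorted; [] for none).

0: ✓ CMP  NZCV=1000
1: · MOVGE
2: · ADDCS
3: · MOVGT
4: ✓ CMP  NZCV=1000
5: · ADDPL
6: ✓ ADDLT  r1←0x79
7: ✓ CMP  NZCV=1001
8: · ADDLE
9: · ADDHI

EXEC = [6]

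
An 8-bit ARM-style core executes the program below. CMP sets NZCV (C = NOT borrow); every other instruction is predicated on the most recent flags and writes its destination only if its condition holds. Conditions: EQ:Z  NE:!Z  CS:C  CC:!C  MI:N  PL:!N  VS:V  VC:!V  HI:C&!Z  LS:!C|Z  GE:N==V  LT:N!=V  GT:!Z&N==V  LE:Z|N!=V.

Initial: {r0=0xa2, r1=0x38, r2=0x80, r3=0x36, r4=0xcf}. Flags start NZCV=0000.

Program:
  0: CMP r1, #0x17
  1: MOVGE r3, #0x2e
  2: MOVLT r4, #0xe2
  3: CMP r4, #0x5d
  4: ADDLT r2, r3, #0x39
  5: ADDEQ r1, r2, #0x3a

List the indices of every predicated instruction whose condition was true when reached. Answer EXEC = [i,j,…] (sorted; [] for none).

EXEC = [1,4]

[0] flags=0010 → (cmp)
[1] flags=0010 GE?T → r3=0x2e
[2] flags=0010 LT?F → skip
[3] flags=0011 → (cmp)
[4] flags=0011 LT?T → r2=0x67
[5] flags=0011 EQ?F → skip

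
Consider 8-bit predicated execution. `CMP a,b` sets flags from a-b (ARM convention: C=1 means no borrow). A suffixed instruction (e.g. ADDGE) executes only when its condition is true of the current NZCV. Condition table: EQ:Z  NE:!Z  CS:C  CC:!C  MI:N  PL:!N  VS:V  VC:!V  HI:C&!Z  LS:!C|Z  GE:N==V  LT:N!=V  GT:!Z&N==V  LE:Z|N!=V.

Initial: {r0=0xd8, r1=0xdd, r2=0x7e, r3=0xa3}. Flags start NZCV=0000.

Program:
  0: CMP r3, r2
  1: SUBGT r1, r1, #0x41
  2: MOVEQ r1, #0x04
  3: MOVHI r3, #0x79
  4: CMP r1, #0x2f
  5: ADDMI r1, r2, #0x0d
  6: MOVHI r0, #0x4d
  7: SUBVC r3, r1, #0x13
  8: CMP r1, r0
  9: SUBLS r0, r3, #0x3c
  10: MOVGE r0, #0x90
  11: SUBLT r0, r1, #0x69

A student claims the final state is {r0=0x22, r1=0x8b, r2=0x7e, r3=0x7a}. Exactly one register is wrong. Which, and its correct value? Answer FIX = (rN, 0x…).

[0] flags=0011 → (cmp)
[1] flags=0011 GT?F → skip
[2] flags=0011 EQ?F → skip
[3] flags=0011 HI?T → r3=0x79
[4] flags=1010 → (cmp)
[5] flags=1010 MI?T → r1=0x8b
[6] flags=1010 HI?T → r0=0x4d
[7] flags=1010 VC?T → r3=0x78
[8] flags=0011 → (cmp)
[9] flags=0011 LS?F → skip
[10] flags=0011 GE?F → skip
[11] flags=0011 LT?T → r0=0x22

FIX = (r3, 0x78)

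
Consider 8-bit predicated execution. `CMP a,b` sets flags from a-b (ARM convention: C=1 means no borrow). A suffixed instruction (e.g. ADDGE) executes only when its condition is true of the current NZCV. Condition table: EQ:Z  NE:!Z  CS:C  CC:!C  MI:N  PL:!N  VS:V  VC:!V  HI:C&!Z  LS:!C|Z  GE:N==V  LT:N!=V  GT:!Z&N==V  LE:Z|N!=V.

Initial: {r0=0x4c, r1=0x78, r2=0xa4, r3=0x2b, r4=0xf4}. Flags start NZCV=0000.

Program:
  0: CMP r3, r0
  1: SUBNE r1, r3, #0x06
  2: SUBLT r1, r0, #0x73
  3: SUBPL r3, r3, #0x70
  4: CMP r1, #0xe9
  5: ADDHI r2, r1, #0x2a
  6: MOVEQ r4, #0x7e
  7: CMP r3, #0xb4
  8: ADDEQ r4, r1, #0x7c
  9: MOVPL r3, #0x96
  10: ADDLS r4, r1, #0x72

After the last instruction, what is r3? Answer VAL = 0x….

VAL = 0x96

[0] flags=1000 → (cmp)
[1] flags=1000 NE?T → r1=0x25
[2] flags=1000 LT?T → r1=0xd9
[3] flags=1000 PL?F → skip
[4] flags=1000 → (cmp)
[5] flags=1000 HI?F → skip
[6] flags=1000 EQ?F → skip
[7] flags=0000 → (cmp)
[8] flags=0000 EQ?F → skip
[9] flags=0000 PL?T → r3=0x96
[10] flags=0000 LS?T → r4=0x4b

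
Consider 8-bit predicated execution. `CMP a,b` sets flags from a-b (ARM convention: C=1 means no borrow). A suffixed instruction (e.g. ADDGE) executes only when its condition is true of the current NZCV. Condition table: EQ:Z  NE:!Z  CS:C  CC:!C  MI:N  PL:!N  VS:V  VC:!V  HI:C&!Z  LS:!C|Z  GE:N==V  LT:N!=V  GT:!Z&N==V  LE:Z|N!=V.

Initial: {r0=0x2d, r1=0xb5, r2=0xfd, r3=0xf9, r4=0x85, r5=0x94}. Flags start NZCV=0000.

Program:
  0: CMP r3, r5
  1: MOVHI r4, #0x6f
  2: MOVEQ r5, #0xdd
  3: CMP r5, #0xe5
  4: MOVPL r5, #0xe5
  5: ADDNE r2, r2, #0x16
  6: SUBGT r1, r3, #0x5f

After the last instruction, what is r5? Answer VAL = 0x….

VAL = 0x94

[0] flags=0010 → (cmp)
[1] flags=0010 HI?T → r4=0x6f
[2] flags=0010 EQ?F → skip
[3] flags=1000 → (cmp)
[4] flags=1000 PL?F → skip
[5] flags=1000 NE?T → r2=0x13
[6] flags=1000 GT?F → skip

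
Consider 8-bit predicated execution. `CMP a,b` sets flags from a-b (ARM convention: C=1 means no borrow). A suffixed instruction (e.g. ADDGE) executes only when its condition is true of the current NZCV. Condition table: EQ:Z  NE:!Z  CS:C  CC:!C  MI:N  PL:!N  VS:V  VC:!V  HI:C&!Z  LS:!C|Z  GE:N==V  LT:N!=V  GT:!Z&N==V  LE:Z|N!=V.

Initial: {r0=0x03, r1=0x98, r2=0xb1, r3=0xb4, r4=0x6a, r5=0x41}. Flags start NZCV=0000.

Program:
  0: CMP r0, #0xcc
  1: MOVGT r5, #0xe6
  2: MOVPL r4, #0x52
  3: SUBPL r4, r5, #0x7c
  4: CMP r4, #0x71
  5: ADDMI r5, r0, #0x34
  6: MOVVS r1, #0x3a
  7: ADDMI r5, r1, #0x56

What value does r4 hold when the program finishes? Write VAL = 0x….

VAL = 0x6a

0: ✓ CMP  NZCV=0000
1: ✓ MOVGT  r5←0xe6
2: ✓ MOVPL  r4←0x52
3: ✓ SUBPL  r4←0x6a
4: ✓ CMP  NZCV=1000
5: ✓ ADDMI  r5←0x37
6: · MOVVS
7: ✓ ADDMI  r5←0xee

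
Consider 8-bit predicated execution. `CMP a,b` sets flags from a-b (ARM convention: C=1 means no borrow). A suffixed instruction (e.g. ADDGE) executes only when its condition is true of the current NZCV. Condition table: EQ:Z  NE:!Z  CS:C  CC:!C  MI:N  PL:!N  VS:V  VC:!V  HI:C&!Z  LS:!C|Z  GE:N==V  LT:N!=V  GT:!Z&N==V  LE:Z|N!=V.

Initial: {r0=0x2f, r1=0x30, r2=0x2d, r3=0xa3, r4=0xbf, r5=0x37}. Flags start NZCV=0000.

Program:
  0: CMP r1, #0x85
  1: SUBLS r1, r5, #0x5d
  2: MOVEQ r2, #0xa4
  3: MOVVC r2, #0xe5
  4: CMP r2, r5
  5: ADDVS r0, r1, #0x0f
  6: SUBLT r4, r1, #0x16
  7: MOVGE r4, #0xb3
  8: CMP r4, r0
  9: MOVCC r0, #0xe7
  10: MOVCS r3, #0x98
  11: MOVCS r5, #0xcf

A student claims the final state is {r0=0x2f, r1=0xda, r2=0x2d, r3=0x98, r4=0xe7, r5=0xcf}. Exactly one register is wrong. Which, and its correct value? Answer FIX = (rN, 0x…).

FIX = (r4, 0xc4)

0: ✓ CMP  NZCV=1001
1: ✓ SUBLS  r1←0xda
2: · MOVEQ
3: · MOVVC
4: ✓ CMP  NZCV=1000
5: · ADDVS
6: ✓ SUBLT  r4←0xc4
7: · MOVGE
8: ✓ CMP  NZCV=1010
9: · MOVCC
10: ✓ MOVCS  r3←0x98
11: ✓ MOVCS  r5←0xcf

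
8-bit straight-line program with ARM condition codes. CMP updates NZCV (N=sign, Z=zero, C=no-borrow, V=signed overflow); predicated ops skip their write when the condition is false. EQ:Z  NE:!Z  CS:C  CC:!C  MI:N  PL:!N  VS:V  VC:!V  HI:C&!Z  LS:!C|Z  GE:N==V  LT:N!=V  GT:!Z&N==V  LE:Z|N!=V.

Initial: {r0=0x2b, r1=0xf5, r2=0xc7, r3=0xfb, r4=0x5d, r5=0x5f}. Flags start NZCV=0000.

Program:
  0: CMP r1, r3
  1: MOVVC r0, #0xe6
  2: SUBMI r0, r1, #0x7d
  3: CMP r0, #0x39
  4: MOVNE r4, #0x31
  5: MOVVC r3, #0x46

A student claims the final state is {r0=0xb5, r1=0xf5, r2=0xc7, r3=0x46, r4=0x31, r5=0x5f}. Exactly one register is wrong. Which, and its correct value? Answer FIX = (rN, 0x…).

FIX = (r0, 0x78)

0: ✓ CMP  NZCV=1000
1: ✓ MOVVC  r0←0xe6
2: ✓ SUBMI  r0←0x78
3: ✓ CMP  NZCV=0010
4: ✓ MOVNE  r4←0x31
5: ✓ MOVVC  r3←0x46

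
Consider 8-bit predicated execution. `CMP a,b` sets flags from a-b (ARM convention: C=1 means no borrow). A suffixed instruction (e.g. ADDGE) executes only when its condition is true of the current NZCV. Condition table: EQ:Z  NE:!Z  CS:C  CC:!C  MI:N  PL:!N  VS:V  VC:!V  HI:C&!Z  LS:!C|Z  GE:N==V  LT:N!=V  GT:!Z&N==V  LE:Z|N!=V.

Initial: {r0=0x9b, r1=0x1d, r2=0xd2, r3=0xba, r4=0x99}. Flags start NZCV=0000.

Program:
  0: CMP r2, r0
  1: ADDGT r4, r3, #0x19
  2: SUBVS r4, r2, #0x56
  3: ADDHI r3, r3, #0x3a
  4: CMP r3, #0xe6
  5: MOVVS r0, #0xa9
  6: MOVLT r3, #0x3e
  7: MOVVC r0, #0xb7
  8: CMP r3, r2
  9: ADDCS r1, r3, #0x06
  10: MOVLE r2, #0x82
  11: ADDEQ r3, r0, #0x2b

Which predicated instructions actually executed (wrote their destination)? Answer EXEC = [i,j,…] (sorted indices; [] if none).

EXEC = [1,3,7,9]

[0] flags=0010 → (cmp)
[1] flags=0010 GT?T → r4=0xd3
[2] flags=0010 VS?F → skip
[3] flags=0010 HI?T → r3=0xf4
[4] flags=0010 → (cmp)
[5] flags=0010 VS?F → skip
[6] flags=0010 LT?F → skip
[7] flags=0010 VC?T → r0=0xb7
[8] flags=0010 → (cmp)
[9] flags=0010 CS?T → r1=0xfa
[10] flags=0010 LE?F → skip
[11] flags=0010 EQ?F → skip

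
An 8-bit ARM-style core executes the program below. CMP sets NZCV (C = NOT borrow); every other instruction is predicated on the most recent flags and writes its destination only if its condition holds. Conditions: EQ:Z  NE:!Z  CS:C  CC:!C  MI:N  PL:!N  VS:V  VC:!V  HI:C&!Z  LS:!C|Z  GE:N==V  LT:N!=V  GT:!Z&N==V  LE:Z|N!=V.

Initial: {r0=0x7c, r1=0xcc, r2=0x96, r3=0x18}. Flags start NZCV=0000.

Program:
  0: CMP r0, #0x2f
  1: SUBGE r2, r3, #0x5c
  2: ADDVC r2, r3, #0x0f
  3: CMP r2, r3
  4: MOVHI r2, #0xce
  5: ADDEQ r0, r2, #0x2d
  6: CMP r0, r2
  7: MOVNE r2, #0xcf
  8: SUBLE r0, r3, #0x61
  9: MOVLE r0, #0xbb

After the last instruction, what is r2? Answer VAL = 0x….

VAL = 0xcf

0: ✓ CMP  NZCV=0010
1: ✓ SUBGE  r2←0xbc
2: ✓ ADDVC  r2←0x27
3: ✓ CMP  NZCV=0010
4: ✓ MOVHI  r2←0xce
5: · ADDEQ
6: ✓ CMP  NZCV=1001
7: ✓ MOVNE  r2←0xcf
8: · SUBLE
9: · MOVLE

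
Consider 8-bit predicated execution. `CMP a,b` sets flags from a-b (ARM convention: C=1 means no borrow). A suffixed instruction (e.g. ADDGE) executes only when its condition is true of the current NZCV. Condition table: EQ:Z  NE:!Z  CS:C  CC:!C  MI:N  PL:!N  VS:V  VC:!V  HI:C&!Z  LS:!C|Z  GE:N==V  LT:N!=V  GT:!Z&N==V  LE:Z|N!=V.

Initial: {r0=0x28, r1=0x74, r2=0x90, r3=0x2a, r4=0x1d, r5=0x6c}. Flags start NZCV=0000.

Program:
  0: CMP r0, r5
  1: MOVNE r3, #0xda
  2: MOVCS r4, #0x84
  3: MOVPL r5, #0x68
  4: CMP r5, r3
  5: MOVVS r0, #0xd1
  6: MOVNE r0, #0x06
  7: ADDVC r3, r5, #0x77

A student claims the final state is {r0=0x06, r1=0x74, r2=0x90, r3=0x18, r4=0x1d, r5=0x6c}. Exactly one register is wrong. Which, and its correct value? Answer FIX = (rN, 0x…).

FIX = (r3, 0xda)

0: ✓ CMP  NZCV=1000
1: ✓ MOVNE  r3←0xda
2: · MOVCS
3: · MOVPL
4: ✓ CMP  NZCV=1001
5: ✓ MOVVS  r0←0xd1
6: ✓ MOVNE  r0←0x06
7: · ADDVC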